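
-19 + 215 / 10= 5 / 2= 2.50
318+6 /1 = 324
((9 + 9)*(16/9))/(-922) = -16/461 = -0.03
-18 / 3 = -6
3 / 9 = 1 / 3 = 0.33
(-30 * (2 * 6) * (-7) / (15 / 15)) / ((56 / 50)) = 2250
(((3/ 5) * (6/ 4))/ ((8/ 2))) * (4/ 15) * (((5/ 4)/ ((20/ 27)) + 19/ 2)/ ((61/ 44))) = 5907/ 12200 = 0.48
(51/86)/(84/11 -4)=561/3440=0.16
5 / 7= 0.71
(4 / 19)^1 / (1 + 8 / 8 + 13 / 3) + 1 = 1.03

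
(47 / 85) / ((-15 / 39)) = -611 / 425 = -1.44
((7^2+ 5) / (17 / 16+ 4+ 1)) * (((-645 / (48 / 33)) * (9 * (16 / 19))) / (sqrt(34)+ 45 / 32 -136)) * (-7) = -17742315064320 / 11374647673 -131821240320 * sqrt(34) / 11374647673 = -1627.39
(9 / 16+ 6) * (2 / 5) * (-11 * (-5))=1155 / 8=144.38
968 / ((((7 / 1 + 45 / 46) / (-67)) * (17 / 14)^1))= -41767264 / 6239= -6694.54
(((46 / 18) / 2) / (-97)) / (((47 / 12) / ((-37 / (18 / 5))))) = 4255 / 123093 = 0.03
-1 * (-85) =85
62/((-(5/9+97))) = -279/439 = -0.64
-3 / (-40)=3 / 40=0.08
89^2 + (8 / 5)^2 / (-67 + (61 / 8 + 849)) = 1250924437 / 157925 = 7921.00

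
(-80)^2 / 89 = 71.91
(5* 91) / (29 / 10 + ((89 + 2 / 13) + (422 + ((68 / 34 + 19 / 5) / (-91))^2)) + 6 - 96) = 188392750 / 175581177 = 1.07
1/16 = 0.06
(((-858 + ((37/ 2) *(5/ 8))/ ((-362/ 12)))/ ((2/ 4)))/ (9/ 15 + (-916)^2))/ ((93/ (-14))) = 14500955/ 47079465826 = 0.00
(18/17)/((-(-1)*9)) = 2/17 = 0.12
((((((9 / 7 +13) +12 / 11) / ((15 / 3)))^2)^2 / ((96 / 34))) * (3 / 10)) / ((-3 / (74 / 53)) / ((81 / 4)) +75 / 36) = 4171874469543936 / 867950552940625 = 4.81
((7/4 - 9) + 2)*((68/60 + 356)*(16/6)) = -74998/15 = -4999.87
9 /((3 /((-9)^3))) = -2187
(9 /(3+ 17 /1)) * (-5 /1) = -9 /4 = -2.25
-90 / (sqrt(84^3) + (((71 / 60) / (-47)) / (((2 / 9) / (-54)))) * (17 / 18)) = 68074800 / 77582778253 - 1979264000 * sqrt(21) / 77582778253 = -0.12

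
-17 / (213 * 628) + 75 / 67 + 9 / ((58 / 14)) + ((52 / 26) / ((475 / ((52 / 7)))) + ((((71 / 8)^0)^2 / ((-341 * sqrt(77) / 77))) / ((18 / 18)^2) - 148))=-125026849739467 / 864178977900 - sqrt(77) / 341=-144.70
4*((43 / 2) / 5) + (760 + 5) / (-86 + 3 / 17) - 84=-552331 / 7295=-75.71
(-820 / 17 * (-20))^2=268960000 / 289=930657.44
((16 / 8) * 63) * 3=378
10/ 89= 0.11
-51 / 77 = -0.66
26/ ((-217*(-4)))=13/ 434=0.03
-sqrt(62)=-7.87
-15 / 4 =-3.75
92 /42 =46 /21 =2.19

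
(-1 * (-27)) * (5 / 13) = 135 / 13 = 10.38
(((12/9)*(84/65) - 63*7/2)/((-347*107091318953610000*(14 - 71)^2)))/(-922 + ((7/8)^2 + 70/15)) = -56882/28772086286322992019547603125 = -0.00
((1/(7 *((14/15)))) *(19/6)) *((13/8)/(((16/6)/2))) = 3705/6272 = 0.59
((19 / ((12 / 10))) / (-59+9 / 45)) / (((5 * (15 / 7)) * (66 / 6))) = -0.00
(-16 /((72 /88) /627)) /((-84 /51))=156332 /21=7444.38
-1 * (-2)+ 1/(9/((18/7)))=16/7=2.29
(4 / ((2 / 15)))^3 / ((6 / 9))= 40500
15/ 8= 1.88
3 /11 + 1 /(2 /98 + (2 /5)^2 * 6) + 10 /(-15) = 24812 /39633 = 0.63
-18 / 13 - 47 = -629 / 13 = -48.38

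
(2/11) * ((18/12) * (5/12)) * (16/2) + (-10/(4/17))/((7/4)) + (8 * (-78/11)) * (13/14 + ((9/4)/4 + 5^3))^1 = -554313/77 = -7198.87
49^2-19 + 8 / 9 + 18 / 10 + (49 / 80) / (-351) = 13392403 / 5616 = 2384.69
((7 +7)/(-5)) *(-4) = 56/5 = 11.20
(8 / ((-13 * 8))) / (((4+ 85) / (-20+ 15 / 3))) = 15 / 1157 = 0.01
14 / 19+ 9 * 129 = 22073 / 19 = 1161.74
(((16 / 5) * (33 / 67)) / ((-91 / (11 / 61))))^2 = 33732864 / 3458056372225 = 0.00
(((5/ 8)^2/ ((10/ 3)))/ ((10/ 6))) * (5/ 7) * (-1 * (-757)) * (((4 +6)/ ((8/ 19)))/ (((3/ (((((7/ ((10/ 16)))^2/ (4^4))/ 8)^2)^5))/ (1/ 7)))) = 0.00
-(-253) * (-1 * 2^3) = -2024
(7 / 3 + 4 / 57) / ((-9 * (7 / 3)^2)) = -137 / 2793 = -0.05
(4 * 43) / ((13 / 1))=13.23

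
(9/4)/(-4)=-9/16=-0.56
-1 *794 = -794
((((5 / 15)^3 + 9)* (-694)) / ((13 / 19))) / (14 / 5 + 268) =-8043460 / 237627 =-33.85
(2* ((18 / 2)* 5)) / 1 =90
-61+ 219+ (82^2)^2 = 45212334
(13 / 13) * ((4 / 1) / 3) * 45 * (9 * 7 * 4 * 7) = 105840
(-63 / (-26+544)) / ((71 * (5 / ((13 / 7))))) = -117 / 183890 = -0.00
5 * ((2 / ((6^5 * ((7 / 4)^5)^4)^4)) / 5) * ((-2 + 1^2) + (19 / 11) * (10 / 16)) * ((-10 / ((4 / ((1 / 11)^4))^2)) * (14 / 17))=-435561429658801233233119497512663310663680 / 115625947155982373067148304997123928973412354034251416349602004715194601110871369716603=-0.00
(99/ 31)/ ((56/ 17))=1683/ 1736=0.97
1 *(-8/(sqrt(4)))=-4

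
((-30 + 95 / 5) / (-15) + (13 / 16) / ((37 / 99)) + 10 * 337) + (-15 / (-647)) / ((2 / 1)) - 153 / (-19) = 369073074661 / 109161840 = 3380.97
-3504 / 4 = -876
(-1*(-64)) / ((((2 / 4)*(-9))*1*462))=-64 / 2079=-0.03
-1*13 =-13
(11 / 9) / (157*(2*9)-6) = 11 / 25380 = 0.00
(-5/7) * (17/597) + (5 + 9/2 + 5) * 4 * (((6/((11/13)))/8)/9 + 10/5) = 11188099/91938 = 121.69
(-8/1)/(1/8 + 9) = -64/73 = -0.88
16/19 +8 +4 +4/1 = 320/19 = 16.84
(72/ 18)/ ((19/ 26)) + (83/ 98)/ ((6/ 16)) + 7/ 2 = 62743/ 5586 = 11.23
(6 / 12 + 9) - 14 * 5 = -121 / 2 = -60.50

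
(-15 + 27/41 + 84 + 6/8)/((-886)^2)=11547/128739344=0.00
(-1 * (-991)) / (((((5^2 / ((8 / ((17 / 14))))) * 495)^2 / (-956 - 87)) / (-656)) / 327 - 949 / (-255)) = 236409283092541440 / 891565503081157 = 265.16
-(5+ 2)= -7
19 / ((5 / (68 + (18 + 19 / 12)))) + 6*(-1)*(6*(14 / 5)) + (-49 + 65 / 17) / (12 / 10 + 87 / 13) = 13156649 / 58140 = 226.29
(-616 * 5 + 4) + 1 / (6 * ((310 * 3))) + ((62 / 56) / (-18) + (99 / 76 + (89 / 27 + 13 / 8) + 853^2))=806564241197 / 1113210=724539.16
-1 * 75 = -75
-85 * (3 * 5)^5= -64546875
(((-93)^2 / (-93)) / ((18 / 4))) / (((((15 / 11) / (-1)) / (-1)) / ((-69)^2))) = -360778 / 5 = -72155.60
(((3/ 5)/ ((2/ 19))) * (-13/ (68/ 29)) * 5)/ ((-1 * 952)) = 21489/ 129472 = 0.17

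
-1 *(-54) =54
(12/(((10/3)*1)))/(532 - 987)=-18/2275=-0.01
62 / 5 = 12.40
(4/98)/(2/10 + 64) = 10/15729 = 0.00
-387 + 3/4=-1545/4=-386.25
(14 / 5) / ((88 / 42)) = 147 / 110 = 1.34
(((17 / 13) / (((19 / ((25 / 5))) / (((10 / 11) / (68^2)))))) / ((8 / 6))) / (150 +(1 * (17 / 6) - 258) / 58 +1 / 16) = 6525 / 18730840414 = 0.00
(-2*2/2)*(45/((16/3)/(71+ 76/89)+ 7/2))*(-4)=13813200/137143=100.72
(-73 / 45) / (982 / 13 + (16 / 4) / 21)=-6643 / 310110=-0.02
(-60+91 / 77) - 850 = -9997 / 11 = -908.82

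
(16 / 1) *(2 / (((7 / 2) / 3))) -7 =143 / 7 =20.43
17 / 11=1.55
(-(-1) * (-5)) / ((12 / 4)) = -1.67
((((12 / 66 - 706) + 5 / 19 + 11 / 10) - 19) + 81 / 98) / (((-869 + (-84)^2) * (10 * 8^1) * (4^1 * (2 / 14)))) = -2312637 / 905158100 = -0.00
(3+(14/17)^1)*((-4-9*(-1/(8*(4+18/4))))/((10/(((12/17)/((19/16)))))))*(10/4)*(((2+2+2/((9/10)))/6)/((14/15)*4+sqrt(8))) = -67012400/46766847+11966500*sqrt(2)/15588949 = -0.35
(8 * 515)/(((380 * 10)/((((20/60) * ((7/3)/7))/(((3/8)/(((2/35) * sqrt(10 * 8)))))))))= 6592 * sqrt(5)/89775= 0.16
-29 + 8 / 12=-85 / 3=-28.33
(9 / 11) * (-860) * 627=-441180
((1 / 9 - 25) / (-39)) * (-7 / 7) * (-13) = 224 / 27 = 8.30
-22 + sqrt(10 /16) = -22 + sqrt(10) /4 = -21.21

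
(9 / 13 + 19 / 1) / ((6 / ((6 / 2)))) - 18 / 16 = 907 / 104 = 8.72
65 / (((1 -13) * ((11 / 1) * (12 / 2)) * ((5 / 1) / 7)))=-0.11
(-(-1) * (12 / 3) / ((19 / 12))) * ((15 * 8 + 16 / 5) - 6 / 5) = 5856 / 19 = 308.21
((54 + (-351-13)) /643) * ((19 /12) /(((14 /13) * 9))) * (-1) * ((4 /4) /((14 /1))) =0.01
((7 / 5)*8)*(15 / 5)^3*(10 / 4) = 756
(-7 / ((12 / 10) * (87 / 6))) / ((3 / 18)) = -2.41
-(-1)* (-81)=-81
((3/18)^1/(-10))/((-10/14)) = 7/300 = 0.02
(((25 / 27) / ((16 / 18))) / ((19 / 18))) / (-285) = -0.00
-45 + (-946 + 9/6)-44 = -1033.50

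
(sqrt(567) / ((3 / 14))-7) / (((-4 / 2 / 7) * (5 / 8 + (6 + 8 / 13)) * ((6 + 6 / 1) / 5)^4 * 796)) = 398125 / 3107227392-398125 * sqrt(7) / 517871232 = -0.00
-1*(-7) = 7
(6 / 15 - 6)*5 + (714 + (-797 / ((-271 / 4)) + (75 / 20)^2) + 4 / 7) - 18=21076361 / 30352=694.40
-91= -91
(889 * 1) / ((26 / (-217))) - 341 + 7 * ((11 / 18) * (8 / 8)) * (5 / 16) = -29051171 / 3744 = -7759.39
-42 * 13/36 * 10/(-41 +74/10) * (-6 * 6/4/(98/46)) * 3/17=-22425/6664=-3.37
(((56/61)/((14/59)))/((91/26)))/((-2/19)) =-4484/427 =-10.50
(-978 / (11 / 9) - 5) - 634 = -15831 / 11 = -1439.18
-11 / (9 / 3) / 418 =-1 / 114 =-0.01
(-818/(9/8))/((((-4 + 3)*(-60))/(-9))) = 1636/15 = 109.07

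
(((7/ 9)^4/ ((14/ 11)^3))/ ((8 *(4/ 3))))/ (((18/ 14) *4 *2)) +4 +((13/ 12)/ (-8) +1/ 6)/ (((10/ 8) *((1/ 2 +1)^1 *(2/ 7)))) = 818299087/ 201553920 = 4.06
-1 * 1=-1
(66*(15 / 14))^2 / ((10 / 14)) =49005 / 7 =7000.71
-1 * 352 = -352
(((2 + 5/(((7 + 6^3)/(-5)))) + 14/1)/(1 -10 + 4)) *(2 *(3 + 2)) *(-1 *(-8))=-56688/223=-254.21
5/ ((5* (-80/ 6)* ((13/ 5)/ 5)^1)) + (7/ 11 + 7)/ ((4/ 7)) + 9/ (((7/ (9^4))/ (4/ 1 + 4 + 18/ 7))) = 4999593171/ 56056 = 89189.26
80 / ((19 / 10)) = 800 / 19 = 42.11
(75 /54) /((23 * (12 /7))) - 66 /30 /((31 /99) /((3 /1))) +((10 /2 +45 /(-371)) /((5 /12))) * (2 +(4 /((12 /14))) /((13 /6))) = 102484237627 /3713902920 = 27.59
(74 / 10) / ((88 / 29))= 1073 / 440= 2.44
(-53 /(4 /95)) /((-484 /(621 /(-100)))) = -625347 /38720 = -16.15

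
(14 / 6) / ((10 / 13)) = 91 / 30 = 3.03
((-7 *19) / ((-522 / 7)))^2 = 866761 / 272484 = 3.18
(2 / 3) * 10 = 20 / 3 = 6.67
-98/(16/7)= -343/8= -42.88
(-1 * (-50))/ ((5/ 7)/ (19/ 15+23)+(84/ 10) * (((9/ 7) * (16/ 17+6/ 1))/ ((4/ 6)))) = 10829000/ 24360159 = 0.44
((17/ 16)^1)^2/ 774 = 289/ 198144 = 0.00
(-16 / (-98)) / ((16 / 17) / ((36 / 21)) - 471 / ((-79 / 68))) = 4029 / 10018295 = 0.00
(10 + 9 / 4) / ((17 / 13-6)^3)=-107653 / 907924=-0.12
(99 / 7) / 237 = 33 / 553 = 0.06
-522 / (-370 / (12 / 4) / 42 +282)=-32886 / 17581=-1.87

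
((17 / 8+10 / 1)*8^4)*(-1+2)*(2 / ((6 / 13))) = 645632 / 3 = 215210.67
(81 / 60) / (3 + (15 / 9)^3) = 729 / 4120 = 0.18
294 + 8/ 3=890/ 3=296.67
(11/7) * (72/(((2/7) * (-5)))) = -396/5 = -79.20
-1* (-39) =39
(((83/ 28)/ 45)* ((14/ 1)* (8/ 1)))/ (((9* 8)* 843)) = 83/ 682830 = 0.00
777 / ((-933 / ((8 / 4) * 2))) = -1036 / 311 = -3.33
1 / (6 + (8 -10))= 0.25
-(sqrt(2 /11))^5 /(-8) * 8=4 * sqrt(22) /1331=0.01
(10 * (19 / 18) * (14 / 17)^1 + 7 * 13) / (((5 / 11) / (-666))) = -12415942 / 85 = -146069.91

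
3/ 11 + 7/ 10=107/ 110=0.97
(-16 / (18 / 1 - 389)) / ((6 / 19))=152 / 1113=0.14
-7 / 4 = -1.75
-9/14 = -0.64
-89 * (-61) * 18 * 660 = 64496520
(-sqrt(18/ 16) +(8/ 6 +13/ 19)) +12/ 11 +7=6338/ 627 - 3*sqrt(2)/ 4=9.05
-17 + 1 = -16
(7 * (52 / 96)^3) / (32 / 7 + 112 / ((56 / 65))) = 107653 / 13022208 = 0.01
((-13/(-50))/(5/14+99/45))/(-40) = -0.00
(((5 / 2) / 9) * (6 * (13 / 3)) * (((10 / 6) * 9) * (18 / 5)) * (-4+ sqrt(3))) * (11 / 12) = -1430+ 715 * sqrt(3) / 2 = -810.79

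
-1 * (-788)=788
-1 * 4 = -4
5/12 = 0.42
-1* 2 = -2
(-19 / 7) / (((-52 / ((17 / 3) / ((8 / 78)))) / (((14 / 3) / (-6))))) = -323 / 144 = -2.24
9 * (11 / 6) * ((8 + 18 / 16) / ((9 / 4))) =803 / 12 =66.92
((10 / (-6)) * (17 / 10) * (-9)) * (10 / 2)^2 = 1275 / 2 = 637.50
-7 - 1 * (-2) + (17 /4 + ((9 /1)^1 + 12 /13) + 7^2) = 3025 /52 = 58.17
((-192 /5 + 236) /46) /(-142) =-0.03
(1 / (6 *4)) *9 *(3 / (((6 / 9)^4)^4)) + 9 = 392139081 / 524288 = 747.95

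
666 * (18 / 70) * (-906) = -5430564 / 35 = -155158.97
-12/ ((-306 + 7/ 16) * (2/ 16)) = 0.31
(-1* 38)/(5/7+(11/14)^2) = -7448/261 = -28.54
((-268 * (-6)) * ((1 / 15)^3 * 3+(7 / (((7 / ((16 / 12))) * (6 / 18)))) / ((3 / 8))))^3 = 266162383075209606656 / 52734375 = 5047227412389.16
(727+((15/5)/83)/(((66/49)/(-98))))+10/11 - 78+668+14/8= 4809791/3652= 1317.03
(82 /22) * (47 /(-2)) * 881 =-1697687 /22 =-77167.59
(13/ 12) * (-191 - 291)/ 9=-3133/ 54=-58.02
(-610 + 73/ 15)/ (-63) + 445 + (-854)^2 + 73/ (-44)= 30343792783/ 41580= 729768.95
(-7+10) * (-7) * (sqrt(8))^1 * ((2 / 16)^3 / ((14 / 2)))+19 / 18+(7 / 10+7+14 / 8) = 1891 / 180 - 3 * sqrt(2) / 256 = 10.49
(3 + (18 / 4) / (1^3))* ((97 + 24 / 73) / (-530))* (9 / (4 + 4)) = -191835 / 123808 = -1.55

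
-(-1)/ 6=1/ 6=0.17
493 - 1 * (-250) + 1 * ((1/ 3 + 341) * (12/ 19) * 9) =50981/ 19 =2683.21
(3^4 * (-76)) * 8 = -49248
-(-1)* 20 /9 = 20 /9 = 2.22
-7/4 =-1.75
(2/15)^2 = 4/225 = 0.02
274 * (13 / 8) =1781 / 4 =445.25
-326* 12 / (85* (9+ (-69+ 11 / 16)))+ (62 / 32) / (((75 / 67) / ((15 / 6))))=39517073 / 7743840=5.10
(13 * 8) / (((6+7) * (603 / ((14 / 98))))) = 0.00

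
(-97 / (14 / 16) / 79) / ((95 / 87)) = -67512 / 52535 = -1.29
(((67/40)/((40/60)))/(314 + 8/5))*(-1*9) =-603/8416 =-0.07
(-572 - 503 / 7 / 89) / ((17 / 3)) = -101.08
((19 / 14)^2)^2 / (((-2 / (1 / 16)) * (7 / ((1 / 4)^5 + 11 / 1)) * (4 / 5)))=-7340330325 / 35246833664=-0.21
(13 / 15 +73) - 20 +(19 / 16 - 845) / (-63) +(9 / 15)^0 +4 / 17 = 5868721 / 85680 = 68.50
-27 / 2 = -13.50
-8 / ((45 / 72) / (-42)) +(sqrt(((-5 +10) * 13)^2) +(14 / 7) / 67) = 201881 / 335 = 602.63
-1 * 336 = -336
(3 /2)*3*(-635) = -2857.50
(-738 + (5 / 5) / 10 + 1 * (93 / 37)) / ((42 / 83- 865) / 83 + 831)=-1874448677 / 2091612220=-0.90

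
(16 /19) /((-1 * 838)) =-8 /7961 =-0.00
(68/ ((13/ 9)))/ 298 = 306/ 1937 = 0.16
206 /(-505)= -206 /505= -0.41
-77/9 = -8.56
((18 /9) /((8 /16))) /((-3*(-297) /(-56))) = -0.25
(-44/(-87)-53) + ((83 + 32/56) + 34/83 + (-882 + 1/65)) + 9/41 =-114539079428/134707755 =-850.28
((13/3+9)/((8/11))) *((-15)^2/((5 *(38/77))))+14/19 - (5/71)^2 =320369723/191558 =1672.44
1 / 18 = 0.06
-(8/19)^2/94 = -32/16967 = -0.00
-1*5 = -5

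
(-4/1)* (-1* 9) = 36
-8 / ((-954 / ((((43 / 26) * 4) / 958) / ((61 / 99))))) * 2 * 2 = 7568 / 20131891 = 0.00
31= 31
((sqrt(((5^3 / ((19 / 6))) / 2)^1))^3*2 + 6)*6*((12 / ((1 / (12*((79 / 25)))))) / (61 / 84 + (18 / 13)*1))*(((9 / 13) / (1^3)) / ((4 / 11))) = 851425344 / 57625 + 4257126720*sqrt(285) / 166421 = 446623.25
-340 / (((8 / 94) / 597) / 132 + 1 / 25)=-8499.77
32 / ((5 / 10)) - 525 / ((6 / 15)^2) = -12869 / 4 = -3217.25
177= 177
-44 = -44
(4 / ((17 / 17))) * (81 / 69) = 108 / 23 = 4.70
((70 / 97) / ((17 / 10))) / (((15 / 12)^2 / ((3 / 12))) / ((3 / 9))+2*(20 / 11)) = 6160 / 324853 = 0.02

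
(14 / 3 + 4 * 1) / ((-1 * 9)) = -26 / 27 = -0.96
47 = 47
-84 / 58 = -42 / 29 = -1.45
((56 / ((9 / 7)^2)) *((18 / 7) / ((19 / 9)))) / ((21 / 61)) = 6832 / 57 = 119.86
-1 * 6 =-6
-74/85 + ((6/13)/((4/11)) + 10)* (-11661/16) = -22342153/2720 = -8214.03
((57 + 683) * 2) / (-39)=-1480 / 39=-37.95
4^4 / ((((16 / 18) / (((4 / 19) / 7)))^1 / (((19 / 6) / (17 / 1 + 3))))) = 48 / 35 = 1.37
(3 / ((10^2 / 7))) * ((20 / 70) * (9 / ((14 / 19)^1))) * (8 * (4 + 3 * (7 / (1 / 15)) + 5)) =332424 / 175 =1899.57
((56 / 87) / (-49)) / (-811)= 8 / 493899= 0.00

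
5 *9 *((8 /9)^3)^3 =671088640 /43046721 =15.59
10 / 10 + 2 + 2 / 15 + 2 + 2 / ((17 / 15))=1759 / 255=6.90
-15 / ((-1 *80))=0.19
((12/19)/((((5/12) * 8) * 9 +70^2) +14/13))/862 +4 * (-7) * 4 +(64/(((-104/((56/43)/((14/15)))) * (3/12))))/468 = -213642496825259/1907397308076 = -112.01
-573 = -573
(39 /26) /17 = 3 /34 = 0.09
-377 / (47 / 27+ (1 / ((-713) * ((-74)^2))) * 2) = -19871382726 / 91753091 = -216.57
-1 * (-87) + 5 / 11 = 962 / 11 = 87.45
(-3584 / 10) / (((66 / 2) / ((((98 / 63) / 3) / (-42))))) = 1792 / 13365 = 0.13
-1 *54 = -54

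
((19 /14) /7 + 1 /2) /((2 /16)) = 272 /49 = 5.55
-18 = -18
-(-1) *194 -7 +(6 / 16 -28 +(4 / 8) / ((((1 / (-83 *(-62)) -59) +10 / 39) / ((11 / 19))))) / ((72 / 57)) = 373775586599 / 2263573824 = 165.13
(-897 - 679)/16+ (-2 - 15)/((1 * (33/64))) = -8677/66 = -131.47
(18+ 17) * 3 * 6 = 630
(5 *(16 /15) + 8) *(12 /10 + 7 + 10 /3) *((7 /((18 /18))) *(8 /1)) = 77504 /9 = 8611.56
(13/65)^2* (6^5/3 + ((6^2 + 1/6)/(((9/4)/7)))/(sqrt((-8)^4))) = 2241007/21600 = 103.75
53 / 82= 0.65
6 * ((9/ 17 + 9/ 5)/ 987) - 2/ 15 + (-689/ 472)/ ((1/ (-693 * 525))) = 21030410061319/ 39598440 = 531091.88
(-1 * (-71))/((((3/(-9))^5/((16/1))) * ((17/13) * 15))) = -1196208/85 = -14073.04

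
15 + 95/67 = 1100/67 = 16.42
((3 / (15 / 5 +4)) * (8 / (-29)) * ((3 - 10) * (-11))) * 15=-3960 / 29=-136.55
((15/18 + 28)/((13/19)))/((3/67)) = 220229/234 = 941.15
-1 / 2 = -0.50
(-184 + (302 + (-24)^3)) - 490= -14196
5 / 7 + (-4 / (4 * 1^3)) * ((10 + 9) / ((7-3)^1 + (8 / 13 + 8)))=-909 / 1148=-0.79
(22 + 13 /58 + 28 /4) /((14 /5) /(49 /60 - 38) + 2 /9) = 198.91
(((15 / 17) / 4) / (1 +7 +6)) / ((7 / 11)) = 165 / 6664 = 0.02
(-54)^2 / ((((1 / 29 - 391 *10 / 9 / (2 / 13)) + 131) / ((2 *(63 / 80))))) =-1712421 / 1004050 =-1.71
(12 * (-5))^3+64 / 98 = -10583968 / 49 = -215999.35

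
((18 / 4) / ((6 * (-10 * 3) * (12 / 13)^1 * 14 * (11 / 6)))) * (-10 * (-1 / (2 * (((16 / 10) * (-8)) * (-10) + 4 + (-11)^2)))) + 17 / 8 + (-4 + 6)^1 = 2571479 / 623392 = 4.12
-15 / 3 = -5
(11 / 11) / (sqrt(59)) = sqrt(59) / 59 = 0.13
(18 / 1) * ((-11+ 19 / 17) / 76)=-756 / 323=-2.34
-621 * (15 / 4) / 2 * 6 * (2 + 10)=-83835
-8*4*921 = -29472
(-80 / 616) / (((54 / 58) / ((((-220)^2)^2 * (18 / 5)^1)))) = -24703360000 / 21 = -1176350476.19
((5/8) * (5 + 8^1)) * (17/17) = 65/8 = 8.12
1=1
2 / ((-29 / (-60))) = 120 / 29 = 4.14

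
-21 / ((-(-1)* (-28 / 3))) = 9 / 4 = 2.25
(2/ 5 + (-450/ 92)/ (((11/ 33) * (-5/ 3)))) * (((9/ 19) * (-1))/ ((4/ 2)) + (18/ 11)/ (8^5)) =-2.18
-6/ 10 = -3/ 5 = -0.60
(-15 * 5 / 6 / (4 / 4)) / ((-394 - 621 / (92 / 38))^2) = -50 / 1692601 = -0.00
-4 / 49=-0.08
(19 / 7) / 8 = 19 / 56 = 0.34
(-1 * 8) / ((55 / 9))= -72 / 55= -1.31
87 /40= 2.18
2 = 2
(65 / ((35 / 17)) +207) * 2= 3340 / 7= 477.14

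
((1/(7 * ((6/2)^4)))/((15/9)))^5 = 1/753631499840625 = 0.00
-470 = -470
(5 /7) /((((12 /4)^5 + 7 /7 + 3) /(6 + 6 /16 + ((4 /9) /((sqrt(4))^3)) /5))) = 121 /6552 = 0.02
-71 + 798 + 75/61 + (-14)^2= 56378/61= 924.23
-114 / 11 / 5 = -114 / 55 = -2.07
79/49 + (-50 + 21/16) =-36907/784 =-47.08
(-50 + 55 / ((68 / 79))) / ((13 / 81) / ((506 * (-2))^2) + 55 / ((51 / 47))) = 2799753660 / 10211447243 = 0.27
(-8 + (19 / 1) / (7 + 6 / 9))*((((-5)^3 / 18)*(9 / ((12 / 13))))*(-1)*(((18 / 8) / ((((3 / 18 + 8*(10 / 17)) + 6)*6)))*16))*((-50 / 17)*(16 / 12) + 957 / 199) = -1858819625 / 10151786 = -183.10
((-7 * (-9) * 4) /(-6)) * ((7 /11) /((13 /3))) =-882 /143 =-6.17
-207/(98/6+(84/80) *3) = -12420/1169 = -10.62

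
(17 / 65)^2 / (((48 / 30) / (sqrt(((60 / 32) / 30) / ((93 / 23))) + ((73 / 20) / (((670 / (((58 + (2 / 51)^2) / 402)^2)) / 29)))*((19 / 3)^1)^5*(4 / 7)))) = 289*sqrt(2139) / 2514720 + 29825559082595909663 / 36430974888649614000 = 0.82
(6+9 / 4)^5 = 39135393 / 1024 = 38218.16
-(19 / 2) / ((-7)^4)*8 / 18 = -38 / 21609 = -0.00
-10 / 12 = -5 / 6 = -0.83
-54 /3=-18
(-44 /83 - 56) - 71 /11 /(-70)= -3606947 /63910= -56.44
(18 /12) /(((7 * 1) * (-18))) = -1 /84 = -0.01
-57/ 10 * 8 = -228/ 5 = -45.60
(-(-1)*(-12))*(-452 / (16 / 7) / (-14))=-339 / 2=-169.50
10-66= -56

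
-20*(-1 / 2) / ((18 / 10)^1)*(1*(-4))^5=-51200 / 9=-5688.89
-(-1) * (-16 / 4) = -4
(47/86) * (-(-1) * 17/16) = 799/1376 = 0.58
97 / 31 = 3.13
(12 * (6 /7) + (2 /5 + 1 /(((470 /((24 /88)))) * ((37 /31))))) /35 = 14309143 /46866050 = 0.31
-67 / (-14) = 67 / 14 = 4.79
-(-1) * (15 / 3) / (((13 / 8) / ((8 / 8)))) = 40 / 13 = 3.08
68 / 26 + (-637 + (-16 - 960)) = -20935 / 13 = -1610.38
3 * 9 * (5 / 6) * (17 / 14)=765 / 28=27.32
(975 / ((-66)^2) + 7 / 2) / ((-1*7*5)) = -5407 / 50820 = -0.11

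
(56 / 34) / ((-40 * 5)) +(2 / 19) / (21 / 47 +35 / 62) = 4561849 / 47594050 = 0.10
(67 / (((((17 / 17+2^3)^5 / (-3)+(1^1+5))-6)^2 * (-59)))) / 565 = -67 / 12914662000815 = -0.00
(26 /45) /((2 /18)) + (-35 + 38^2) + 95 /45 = 63734 /45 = 1416.31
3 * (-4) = -12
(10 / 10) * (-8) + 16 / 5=-24 / 5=-4.80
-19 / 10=-1.90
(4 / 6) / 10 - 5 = -74 / 15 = -4.93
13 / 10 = 1.30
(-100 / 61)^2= 10000 / 3721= 2.69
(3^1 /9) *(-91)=-91 /3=-30.33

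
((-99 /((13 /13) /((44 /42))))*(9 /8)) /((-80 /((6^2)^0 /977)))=3267 /2188480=0.00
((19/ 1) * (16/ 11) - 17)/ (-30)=-39/ 110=-0.35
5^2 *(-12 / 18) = -50 / 3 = -16.67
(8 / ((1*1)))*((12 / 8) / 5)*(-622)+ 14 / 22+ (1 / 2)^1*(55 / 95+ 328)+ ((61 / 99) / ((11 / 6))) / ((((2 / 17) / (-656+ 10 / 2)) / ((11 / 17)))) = -5290287 / 2090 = -2531.24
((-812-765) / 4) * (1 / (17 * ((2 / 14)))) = -11039 / 68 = -162.34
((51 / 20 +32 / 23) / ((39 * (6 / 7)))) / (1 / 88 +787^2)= 139601 / 733357684215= 0.00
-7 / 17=-0.41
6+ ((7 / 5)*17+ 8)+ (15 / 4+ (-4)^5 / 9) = -13001 / 180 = -72.23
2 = 2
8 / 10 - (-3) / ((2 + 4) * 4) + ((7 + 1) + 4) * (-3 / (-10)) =181 / 40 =4.52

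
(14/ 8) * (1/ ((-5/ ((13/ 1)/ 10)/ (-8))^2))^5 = 252971435410849792/ 95367431640625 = 2652.60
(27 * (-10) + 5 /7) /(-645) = 377 /903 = 0.42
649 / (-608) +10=5431 / 608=8.93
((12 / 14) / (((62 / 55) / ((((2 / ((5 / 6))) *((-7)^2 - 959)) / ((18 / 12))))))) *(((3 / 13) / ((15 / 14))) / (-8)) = 924 / 31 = 29.81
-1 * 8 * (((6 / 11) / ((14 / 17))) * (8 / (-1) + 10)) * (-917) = 106896 / 11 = 9717.82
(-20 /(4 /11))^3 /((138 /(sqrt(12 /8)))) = -166375 * sqrt(6) /276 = -1476.57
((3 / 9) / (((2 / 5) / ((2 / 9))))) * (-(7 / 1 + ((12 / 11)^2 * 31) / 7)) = -51965 / 22869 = -2.27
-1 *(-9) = 9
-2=-2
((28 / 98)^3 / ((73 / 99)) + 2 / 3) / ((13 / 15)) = 262270 / 325507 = 0.81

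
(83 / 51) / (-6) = -83 / 306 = -0.27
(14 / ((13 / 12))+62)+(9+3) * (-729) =-112750 / 13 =-8673.08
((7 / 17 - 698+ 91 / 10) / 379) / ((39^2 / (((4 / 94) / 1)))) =-117043 / 2302953705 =-0.00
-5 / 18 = -0.28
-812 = -812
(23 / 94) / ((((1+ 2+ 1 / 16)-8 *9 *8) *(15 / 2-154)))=368 / 126238757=0.00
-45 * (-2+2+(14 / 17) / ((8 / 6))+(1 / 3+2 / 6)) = -1965 / 34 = -57.79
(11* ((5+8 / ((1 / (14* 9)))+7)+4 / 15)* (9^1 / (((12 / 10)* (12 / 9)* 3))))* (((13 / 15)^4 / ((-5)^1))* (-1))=601009123 / 253125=2374.36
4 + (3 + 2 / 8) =29 / 4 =7.25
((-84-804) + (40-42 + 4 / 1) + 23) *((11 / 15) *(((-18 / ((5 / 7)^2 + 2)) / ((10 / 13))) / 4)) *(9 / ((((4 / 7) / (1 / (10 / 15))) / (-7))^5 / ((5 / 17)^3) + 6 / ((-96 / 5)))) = -74714017889112261660 / 1759043675021579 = -42474.23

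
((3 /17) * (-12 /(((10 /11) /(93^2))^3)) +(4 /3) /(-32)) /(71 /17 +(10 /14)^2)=-389102945665.22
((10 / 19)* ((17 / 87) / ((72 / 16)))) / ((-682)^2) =85 / 1729912437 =0.00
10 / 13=0.77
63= 63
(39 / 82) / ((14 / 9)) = 351 / 1148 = 0.31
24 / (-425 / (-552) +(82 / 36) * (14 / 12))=119232 / 17027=7.00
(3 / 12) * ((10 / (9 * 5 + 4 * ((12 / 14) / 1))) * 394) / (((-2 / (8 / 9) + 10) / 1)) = 27580 / 10509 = 2.62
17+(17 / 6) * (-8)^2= 595 / 3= 198.33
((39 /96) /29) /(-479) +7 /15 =3111389 /6667680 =0.47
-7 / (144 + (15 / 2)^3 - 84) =-56 / 3855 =-0.01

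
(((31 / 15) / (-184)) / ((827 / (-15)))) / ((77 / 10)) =155 / 5858468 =0.00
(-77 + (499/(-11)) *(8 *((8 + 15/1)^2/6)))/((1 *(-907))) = 1058425/29931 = 35.36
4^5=1024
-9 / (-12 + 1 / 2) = 18 / 23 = 0.78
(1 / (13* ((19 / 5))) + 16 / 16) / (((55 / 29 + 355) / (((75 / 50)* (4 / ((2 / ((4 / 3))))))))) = 1624 / 142025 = 0.01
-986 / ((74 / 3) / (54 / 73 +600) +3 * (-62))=64860066 / 12232565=5.30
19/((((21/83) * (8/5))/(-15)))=-39425/56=-704.02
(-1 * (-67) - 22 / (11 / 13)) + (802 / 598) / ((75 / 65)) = 14546 / 345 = 42.16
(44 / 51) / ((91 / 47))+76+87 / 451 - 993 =-1918028012 / 2093091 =-916.36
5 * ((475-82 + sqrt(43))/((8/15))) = 75 * sqrt(43)/8 + 29475/8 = 3745.85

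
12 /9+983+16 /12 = 2957 /3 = 985.67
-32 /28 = -8 /7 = -1.14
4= 4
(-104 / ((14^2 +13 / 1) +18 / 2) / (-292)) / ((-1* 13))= -1 / 7957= -0.00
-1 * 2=-2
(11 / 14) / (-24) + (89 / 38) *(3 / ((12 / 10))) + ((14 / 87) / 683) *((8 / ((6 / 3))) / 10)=1227096523 / 210746480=5.82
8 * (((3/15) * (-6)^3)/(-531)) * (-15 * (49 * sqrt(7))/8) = -3528 * sqrt(7)/59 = -158.21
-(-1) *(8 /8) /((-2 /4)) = -2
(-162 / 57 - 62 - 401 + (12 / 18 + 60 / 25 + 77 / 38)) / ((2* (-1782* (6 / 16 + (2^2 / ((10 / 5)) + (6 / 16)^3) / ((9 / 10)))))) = 8404064 / 172647585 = 0.05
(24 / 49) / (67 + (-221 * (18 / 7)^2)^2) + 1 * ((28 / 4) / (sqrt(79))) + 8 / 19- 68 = -6583445066628 / 97418579977 + 7 * sqrt(79) / 79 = -66.79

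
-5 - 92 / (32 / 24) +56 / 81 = -5938 / 81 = -73.31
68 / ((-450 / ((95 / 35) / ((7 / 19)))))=-12274 / 11025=-1.11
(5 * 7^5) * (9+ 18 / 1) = 2268945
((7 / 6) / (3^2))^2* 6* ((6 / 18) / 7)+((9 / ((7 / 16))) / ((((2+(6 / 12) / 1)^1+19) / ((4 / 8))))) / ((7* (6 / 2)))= 84733 / 3072006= 0.03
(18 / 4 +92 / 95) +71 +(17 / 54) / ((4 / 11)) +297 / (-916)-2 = 352477643 / 4699080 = 75.01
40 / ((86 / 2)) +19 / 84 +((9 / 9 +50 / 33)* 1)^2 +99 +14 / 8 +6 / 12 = 35641288 / 327789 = 108.73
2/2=1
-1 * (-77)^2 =-5929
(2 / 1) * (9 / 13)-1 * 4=-34 / 13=-2.62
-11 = -11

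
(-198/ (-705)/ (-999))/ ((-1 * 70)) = 11/ 2738925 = 0.00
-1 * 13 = -13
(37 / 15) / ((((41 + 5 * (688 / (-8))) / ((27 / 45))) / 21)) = -0.08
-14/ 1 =-14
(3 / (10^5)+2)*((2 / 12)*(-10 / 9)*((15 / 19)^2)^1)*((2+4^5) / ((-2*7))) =1800027 / 106400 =16.92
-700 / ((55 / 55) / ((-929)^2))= -604128700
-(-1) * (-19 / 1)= -19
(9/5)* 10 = 18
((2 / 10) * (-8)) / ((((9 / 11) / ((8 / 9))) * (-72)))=88 / 3645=0.02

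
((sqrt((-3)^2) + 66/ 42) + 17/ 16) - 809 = -89977/ 112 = -803.37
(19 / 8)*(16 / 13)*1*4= 152 / 13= 11.69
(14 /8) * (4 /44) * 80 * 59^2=487340 /11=44303.64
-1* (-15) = 15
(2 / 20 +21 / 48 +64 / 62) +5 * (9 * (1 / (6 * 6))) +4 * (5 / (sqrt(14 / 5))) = 6993 / 2480 +10 * sqrt(70) / 7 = 14.77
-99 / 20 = -4.95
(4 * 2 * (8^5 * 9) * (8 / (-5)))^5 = -2395312009372054973727322482375917568 / 3125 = -766499842999057591592743200000000.00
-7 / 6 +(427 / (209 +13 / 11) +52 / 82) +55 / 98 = 28708795 / 13934424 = 2.06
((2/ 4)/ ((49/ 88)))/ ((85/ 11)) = 484/ 4165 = 0.12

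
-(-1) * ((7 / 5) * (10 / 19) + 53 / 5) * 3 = 3231 / 95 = 34.01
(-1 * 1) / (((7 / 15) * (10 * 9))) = -1 / 42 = -0.02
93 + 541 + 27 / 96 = 634.28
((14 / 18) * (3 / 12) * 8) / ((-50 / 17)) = -119 / 225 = -0.53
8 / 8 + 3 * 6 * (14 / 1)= 253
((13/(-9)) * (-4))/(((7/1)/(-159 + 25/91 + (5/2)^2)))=-55501/441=-125.85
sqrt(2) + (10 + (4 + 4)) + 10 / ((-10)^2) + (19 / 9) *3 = sqrt(2) + 733 / 30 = 25.85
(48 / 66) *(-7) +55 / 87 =-4267 / 957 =-4.46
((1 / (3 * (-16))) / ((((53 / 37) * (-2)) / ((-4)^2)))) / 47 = 37 / 14946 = 0.00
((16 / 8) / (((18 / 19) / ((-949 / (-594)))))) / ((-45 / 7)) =-126217 / 240570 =-0.52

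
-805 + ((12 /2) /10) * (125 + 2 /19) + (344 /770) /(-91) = -485896676 /665665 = -729.94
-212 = -212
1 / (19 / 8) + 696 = 13232 / 19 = 696.42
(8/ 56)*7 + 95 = 96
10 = 10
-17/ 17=-1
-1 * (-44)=44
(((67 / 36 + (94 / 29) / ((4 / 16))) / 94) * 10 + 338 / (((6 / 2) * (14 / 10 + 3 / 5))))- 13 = 2203675 / 49068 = 44.91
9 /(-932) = -9 /932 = -0.01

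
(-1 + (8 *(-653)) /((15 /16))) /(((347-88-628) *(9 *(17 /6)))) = 0.59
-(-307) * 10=3070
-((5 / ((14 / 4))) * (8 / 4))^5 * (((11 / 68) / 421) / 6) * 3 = -0.04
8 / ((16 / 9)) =9 / 2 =4.50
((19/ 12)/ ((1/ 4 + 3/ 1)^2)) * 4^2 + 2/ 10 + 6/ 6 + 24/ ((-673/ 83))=1089386/ 1706055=0.64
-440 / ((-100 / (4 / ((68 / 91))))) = 2002 / 85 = 23.55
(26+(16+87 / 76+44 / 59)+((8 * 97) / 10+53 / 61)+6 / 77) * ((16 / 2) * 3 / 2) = 38680410567 / 26326685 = 1469.25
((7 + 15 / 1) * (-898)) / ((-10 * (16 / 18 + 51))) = 88902 / 2335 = 38.07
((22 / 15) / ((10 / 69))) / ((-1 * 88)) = -23 / 200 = -0.12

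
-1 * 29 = -29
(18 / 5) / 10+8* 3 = 609 / 25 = 24.36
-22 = -22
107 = 107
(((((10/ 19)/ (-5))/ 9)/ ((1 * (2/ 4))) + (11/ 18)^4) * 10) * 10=5788075/ 498636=11.61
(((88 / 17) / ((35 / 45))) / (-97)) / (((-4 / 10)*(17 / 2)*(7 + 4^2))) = 3960 / 4513313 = 0.00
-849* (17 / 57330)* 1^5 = -4811 / 19110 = -0.25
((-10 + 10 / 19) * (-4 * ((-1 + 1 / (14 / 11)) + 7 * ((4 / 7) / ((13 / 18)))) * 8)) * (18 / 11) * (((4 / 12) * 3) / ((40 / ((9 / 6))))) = 99144 / 1001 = 99.04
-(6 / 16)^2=-9 / 64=-0.14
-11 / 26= -0.42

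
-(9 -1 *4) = -5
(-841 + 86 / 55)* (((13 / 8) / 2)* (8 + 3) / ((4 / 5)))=-600197 / 64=-9378.08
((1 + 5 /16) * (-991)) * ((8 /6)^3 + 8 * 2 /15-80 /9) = 319102 /45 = 7091.16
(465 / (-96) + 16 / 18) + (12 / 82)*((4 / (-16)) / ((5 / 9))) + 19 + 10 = 1474777 / 59040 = 24.98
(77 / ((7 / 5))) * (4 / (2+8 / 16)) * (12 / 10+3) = 1848 / 5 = 369.60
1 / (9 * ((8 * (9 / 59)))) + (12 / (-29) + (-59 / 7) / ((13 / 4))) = -4986827 / 1710072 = -2.92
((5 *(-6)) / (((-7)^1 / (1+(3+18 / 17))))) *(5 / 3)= 4300 / 119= 36.13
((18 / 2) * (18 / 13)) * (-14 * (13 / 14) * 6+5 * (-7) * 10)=-69336 / 13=-5333.54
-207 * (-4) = 828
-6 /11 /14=-3 /77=-0.04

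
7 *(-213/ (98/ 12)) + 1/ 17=-21719/ 119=-182.51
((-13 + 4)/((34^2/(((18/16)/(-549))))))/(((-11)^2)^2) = 9/8259398048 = 0.00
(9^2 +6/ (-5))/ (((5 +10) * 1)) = 133/ 25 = 5.32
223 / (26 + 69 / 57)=4237 / 517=8.20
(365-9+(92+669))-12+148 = 1253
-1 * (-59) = 59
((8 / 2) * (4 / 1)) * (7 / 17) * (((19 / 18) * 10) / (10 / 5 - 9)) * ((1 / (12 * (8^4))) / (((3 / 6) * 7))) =-95 / 1645056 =-0.00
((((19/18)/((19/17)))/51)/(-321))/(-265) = 1/4593510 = 0.00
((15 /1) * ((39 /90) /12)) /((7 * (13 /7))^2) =0.00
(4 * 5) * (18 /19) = 360 /19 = 18.95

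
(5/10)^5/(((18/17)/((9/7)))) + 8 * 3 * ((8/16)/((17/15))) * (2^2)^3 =5161249/7616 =677.69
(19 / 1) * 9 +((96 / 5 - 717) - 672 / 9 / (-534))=-2109274 / 4005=-526.66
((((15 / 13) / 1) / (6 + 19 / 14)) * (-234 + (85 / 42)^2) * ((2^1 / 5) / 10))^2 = 164471613601 / 79067816100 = 2.08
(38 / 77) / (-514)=-19 / 19789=-0.00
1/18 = 0.06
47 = 47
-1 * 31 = -31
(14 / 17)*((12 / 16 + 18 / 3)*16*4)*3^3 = 163296 / 17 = 9605.65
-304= -304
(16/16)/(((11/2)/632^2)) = 798848/11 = 72622.55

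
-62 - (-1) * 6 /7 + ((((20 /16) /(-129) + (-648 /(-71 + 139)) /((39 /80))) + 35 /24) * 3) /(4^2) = -549507267 /8514688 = -64.54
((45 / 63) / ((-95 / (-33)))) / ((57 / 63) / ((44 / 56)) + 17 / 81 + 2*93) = 29403 / 22202887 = 0.00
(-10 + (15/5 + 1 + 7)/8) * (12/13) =-207/26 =-7.96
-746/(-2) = 373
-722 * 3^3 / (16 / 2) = -9747 / 4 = -2436.75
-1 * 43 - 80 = -123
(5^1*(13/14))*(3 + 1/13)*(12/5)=240/7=34.29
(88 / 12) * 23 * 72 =12144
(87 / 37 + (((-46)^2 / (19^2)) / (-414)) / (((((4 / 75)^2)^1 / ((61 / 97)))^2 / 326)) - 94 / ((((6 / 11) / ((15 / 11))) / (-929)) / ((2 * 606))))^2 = 4521642639613284675537790757878267089 / 64694109157687988224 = 69892648627281558.54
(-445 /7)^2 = 198025 /49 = 4041.33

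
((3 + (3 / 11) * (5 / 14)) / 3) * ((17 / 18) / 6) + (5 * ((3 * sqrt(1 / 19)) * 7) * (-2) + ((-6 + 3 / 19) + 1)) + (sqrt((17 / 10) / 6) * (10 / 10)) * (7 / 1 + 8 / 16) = -210 * sqrt(19) / 19 - 492929 / 105336 + sqrt(255) / 4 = -48.86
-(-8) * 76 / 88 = 76 / 11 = 6.91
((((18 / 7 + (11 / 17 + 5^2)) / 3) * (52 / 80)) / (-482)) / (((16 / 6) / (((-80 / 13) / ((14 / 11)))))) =18469 / 803012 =0.02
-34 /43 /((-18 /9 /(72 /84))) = 102 /301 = 0.34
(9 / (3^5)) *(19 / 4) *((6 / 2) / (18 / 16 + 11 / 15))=190 / 669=0.28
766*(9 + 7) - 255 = 12001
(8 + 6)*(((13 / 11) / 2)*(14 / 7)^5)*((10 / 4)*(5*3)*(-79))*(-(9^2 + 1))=707397600 / 11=64308872.73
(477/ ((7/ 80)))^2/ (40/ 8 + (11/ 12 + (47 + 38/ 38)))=17474227200/ 31703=551185.29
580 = 580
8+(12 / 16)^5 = 8435 / 1024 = 8.24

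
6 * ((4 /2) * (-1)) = -12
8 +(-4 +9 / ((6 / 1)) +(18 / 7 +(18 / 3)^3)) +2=3165 / 14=226.07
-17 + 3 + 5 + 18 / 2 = 0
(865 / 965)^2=29929 / 37249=0.80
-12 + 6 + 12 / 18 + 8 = 8 / 3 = 2.67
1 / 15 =0.07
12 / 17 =0.71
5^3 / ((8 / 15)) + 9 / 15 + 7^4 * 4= 393559 / 40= 9838.98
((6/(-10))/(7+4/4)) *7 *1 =-21/40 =-0.52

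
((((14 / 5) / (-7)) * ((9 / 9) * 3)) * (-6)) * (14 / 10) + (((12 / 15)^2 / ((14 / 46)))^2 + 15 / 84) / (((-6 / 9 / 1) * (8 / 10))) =284967 / 196000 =1.45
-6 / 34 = -3 / 17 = -0.18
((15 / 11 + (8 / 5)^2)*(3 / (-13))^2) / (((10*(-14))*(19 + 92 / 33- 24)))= 0.00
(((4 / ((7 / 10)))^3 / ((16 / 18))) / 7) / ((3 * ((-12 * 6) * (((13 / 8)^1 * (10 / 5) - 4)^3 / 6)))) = 128000 / 64827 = 1.97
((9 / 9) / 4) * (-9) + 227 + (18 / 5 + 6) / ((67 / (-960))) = 23369 / 268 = 87.20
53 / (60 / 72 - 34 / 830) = 131970 / 1973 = 66.89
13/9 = 1.44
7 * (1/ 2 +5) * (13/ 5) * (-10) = -1001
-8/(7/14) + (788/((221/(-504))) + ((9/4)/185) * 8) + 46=-72242592/40885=-1766.97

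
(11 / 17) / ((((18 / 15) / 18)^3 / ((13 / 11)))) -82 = 42481 / 17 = 2498.88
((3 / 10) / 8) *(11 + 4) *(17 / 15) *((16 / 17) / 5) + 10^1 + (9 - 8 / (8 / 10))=228 / 25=9.12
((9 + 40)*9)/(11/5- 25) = -735/38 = -19.34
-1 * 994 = -994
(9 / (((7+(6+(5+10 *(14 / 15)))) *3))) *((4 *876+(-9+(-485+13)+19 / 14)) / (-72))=-42341 / 9184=-4.61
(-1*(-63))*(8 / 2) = 252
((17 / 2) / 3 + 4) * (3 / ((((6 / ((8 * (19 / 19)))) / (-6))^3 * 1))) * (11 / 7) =-115456 / 7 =-16493.71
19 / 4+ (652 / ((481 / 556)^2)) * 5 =4035529299 / 925444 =4360.64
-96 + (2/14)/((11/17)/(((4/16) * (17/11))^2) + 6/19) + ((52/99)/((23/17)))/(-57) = -1645746492983/17147463102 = -95.98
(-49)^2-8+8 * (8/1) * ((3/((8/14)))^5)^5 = 1136272165922724308838823662807989/17592186044416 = 64589594667422961085.71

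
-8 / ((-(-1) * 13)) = -8 / 13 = -0.62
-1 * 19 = -19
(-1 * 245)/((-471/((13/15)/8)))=637/11304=0.06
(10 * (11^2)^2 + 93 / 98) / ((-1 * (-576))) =14348273 / 56448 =254.19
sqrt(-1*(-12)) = 2*sqrt(3) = 3.46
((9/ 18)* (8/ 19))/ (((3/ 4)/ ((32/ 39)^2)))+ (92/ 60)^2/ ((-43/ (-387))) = 46272313/ 2167425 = 21.35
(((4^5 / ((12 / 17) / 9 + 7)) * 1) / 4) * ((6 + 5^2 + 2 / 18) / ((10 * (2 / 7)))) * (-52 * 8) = -177422336 / 1083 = -163824.87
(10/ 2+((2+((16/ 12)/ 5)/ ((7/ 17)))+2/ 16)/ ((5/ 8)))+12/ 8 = 11483/ 1050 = 10.94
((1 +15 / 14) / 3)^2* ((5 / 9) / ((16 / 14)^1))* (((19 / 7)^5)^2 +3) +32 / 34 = 109605463340778619 / 21782231400888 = 5031.87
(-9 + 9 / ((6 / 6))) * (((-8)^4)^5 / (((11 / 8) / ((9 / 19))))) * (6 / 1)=0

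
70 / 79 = 0.89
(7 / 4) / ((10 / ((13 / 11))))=91 / 440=0.21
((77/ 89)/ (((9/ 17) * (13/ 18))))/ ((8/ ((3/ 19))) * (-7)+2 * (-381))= -3927/ 1937975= -0.00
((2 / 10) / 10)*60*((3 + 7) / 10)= 6 / 5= 1.20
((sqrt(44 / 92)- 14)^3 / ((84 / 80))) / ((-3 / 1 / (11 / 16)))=514.45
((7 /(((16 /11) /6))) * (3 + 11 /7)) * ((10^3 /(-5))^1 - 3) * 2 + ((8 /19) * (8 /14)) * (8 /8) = -7127704 /133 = -53591.76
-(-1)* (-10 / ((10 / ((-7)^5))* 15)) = 16807 / 15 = 1120.47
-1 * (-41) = 41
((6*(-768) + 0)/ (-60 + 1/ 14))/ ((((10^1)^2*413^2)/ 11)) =25344/ 511097825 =0.00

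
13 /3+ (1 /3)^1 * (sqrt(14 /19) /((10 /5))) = sqrt(266) /114+ 13 /3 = 4.48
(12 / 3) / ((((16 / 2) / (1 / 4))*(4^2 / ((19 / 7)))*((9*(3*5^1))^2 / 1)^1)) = 19 / 16329600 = 0.00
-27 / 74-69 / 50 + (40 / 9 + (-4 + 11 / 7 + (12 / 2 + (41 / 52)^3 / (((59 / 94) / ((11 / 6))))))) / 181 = -148113531205699 / 87502991284800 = -1.69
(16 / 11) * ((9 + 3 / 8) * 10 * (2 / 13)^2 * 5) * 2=60000 / 1859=32.28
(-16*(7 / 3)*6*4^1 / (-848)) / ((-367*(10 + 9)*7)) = -8 / 369569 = -0.00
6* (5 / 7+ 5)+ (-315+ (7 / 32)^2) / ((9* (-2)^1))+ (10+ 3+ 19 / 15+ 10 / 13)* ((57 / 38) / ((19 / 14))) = 10899440971 / 159344640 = 68.40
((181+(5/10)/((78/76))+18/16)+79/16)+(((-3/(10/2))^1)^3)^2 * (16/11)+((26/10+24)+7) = 23725581461/107250000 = 221.22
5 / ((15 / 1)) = 1 / 3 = 0.33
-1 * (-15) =15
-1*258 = -258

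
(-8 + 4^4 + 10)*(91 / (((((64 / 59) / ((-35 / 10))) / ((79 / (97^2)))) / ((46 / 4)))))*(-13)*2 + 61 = 114556230283 / 602176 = 190237.12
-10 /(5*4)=-1 /2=-0.50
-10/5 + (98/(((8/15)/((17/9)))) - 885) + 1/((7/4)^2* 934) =-148258861/274596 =-539.92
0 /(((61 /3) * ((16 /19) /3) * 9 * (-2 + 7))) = 0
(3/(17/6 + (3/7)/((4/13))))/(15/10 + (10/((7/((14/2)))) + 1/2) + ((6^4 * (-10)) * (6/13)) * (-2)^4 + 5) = -3276/441598345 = -0.00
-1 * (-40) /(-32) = -5 /4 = -1.25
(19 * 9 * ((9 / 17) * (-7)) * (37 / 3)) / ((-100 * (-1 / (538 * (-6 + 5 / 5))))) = 35741223 / 170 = 210242.49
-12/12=-1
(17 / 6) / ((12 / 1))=17 / 72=0.24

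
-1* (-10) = 10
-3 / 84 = -1 / 28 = -0.04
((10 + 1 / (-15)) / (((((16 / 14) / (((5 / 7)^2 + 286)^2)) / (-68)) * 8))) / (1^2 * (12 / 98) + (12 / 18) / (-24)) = -1497713666079 / 23380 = -64059609.33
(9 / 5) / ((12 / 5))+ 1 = 7 / 4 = 1.75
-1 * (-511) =511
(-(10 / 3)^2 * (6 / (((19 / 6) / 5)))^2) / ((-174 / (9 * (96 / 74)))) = 25920000 / 387353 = 66.92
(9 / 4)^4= 6561 / 256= 25.63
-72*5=-360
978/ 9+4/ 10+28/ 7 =1696/ 15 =113.07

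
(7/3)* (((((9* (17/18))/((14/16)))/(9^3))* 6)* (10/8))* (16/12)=680/2187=0.31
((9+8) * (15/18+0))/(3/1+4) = 85/42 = 2.02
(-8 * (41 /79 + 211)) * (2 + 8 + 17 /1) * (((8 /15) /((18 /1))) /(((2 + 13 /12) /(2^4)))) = -20533248 /2923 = -7024.72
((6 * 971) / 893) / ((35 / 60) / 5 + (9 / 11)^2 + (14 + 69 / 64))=676748160 / 1645608791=0.41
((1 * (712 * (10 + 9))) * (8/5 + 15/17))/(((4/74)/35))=369645836/17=21743872.71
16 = 16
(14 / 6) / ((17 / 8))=56 / 51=1.10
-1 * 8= -8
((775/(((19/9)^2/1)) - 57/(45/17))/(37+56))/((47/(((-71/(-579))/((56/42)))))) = 29288281/9136220490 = 0.00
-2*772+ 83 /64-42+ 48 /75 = -1584.06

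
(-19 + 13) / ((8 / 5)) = -15 / 4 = -3.75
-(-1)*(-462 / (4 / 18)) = -2079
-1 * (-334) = 334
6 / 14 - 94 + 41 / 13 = -90.42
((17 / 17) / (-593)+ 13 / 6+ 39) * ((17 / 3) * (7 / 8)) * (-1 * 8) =-17429335 / 10674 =-1632.88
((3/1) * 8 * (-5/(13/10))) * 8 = -9600/13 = -738.46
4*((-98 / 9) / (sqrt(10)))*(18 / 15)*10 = -784*sqrt(10) / 15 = -165.28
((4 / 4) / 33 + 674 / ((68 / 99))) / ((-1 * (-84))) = 1101013 / 94248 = 11.68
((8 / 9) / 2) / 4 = 1 / 9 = 0.11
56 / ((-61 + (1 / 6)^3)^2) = 2612736 / 173580625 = 0.02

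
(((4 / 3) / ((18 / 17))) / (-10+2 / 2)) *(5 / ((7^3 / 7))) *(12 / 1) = -680 / 3969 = -0.17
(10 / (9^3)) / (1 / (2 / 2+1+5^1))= 70 / 729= 0.10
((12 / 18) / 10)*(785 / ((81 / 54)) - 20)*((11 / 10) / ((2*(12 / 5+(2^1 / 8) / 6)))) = 6644 / 879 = 7.56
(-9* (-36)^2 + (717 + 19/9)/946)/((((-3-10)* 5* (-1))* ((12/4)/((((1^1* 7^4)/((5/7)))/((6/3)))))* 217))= -59605319606/128667825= -463.25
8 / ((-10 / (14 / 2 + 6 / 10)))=-152 / 25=-6.08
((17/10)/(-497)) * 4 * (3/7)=-102/17395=-0.01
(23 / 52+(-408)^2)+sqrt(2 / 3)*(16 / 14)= 8*sqrt(6) / 21+8656151 / 52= 166465.38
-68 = -68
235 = 235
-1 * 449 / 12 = -449 / 12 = -37.42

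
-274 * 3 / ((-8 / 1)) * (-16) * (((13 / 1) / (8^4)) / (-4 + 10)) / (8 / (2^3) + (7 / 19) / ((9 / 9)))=-2603 / 4096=-0.64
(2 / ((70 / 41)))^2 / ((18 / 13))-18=-17.01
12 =12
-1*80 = -80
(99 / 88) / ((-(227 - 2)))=-1 / 200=-0.00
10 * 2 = 20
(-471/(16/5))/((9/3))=-785/16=-49.06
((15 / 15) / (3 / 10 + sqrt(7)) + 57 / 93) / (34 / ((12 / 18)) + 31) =50*sqrt(7) / 28331 + 12199 / 1756522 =0.01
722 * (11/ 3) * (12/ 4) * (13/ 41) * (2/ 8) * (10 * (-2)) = -516230/ 41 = -12590.98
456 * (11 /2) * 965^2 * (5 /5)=2335512300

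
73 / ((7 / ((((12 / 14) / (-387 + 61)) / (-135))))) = 73 / 359415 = 0.00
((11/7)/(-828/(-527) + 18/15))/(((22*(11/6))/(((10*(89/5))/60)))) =46903/1124508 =0.04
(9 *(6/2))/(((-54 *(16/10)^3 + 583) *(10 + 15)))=135/45227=0.00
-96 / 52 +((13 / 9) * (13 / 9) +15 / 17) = 20096 / 17901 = 1.12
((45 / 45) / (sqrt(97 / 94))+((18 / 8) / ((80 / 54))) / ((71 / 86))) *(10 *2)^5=3200000 *sqrt(9118) / 97+417960000 / 71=9036887.38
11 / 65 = 0.17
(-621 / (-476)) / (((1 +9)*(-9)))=-69 / 4760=-0.01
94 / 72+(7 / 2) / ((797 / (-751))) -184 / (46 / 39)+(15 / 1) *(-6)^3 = -97495199 / 28692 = -3397.99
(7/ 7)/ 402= 1/ 402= 0.00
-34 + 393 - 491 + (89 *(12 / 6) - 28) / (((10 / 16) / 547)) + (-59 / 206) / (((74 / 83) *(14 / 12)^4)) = 1200030285600 / 9150211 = 131147.83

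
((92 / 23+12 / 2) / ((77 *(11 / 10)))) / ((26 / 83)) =4150 / 11011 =0.38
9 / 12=3 / 4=0.75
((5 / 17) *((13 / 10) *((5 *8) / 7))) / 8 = 65 / 238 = 0.27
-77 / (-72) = 77 / 72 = 1.07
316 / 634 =158 / 317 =0.50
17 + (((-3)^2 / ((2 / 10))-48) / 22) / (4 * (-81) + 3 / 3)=120805 / 7106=17.00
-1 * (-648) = 648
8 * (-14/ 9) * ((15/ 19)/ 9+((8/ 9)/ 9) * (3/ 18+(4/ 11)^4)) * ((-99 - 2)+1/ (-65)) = 5264713245344/ 39544535745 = 133.13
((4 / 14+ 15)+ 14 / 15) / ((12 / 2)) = 2.70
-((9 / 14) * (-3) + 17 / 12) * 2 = 1.02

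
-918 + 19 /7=-6407 /7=-915.29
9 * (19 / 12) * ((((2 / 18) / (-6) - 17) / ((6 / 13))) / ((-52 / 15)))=87305 / 576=151.57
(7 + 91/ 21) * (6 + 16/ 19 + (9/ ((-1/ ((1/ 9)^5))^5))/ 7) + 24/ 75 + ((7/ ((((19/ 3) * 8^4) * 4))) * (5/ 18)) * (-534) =1014923203204554083669303985810833/ 13036261698630505035973033574400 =77.85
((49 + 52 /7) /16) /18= 395 /2016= 0.20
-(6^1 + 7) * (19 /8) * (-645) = 19914.38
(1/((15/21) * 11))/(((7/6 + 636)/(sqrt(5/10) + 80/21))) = 21 * sqrt(2)/210265 + 32/42053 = 0.00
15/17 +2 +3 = 100/17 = 5.88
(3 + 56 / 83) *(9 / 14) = 2745 / 1162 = 2.36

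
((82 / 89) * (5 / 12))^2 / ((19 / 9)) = 42025 / 601996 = 0.07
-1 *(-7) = 7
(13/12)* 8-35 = -79/3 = -26.33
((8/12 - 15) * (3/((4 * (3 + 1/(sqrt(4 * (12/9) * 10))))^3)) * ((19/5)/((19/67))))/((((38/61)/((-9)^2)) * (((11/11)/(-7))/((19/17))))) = 296.70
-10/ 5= -2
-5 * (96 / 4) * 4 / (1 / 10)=-4800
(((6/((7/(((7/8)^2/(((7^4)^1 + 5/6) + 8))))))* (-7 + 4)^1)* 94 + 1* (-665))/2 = -76930763/231344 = -332.54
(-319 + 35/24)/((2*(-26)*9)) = 7621/11232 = 0.68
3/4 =0.75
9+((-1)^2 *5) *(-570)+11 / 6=-17035 / 6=-2839.17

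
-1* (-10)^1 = 10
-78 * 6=-468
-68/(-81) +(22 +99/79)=154169/6399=24.09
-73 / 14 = -5.21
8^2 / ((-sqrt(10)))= -32 * sqrt(10) / 5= -20.24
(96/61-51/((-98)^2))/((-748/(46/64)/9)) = -190206711/14022761984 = -0.01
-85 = -85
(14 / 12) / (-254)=-7 / 1524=-0.00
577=577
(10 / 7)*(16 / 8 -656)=-6540 / 7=-934.29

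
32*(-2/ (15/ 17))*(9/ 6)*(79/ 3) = -42976/ 15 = -2865.07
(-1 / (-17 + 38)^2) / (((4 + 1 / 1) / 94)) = -94 / 2205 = -0.04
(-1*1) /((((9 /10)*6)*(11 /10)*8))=-25 /1188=-0.02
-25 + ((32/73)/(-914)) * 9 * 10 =-25.04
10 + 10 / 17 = 180 / 17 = 10.59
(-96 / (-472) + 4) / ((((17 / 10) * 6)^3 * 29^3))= 31000 / 190878289101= 0.00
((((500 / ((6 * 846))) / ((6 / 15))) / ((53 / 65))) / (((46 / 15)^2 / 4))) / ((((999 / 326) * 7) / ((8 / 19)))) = 1324375000 / 525252083139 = 0.00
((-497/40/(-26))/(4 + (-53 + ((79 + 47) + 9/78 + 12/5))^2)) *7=226135/385764356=0.00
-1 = -1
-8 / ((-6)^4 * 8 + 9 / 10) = -80 / 103689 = -0.00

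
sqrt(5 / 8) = sqrt(10) / 4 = 0.79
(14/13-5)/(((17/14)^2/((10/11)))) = -5880/2431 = -2.42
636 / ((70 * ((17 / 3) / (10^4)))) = 1908000 / 119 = 16033.61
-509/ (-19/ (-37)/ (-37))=696821/ 19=36674.79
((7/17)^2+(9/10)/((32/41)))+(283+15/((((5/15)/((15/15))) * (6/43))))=56118961/92480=606.82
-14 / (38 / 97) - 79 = -2180 / 19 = -114.74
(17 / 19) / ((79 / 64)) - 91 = -135503 / 1501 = -90.28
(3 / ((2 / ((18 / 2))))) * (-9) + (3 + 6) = -225 / 2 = -112.50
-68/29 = -2.34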